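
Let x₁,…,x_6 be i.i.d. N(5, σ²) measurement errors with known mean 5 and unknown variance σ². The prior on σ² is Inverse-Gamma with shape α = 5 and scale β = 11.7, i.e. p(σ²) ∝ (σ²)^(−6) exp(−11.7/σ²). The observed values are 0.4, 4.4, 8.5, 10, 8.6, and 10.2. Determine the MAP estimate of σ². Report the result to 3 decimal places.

σ̂²_MAP = 6.787

Sum of squared deviations about the known mean: SS = (0.4−5)² + (4.4−5)² + (8.5−5)² + (10−5)² + (8.6−5)² + (10.2−5)² = 98.77.
The Normal likelihood contributes (σ²)^(−n/2) exp(−SS/(2σ²)), so the posterior is Inverse-Gamma(α + n/2, β + SS/2) = Inverse-Gamma(8, 61.085).
The mode of Inverse-Gamma(a, b) is b/(a+1) = 61.085/9 ≈ 6.787.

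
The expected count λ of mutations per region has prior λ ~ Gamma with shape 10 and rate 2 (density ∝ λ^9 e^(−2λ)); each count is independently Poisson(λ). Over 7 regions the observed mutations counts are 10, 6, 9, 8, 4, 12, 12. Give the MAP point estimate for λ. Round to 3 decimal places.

Σxᵢ = 10+6+9+8+4+12+12 = 61, with n = 7.
Posterior ∝ λ^9e^(−2λ) · λ^61e^(−7λ) = λ^70e^(−9λ), i.e. Gamma(shape=71, rate=9).
The mode of a Gamma(a, b) with a ≥ 1 (shape–rate) is (a−1)/b = 70/9 ≈ 7.778.

λ̂_MAP = 7.778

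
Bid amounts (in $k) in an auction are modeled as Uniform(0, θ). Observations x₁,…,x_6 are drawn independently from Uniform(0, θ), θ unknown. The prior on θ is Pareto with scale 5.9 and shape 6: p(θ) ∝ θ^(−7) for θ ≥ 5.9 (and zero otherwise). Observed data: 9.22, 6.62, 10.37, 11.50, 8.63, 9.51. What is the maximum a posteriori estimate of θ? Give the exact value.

The Uniform(0, θ) likelihood is θ^(−n) for θ ≥ max(xᵢ), zero otherwise. Here max(xᵢ) = 11.50.
Posterior ∝ θ^(−7) · θ^(−6) = θ^(−13) on θ ≥ max(5.9, 11.50) = 11.50.
This density is strictly decreasing in θ, so the posterior mode lies at the lower boundary of the support.

θ̂_MAP = 11.50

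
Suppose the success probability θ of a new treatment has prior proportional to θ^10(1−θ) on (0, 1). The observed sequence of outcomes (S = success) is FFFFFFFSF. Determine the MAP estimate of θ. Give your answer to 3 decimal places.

The prior density ∝ θ^10(1−θ)^1 is the kernel of Beta(11, 2).
Data: 1 success in 9 trials (from the sequence). The binomial likelihood contributes θ(1−θ)^8, so the posterior is Beta(11+1, 2+8) = Beta(12, 10).
For Beta(a, b) with a, b > 1 the mode is (a−1)/(a+b−2) = 11/20 ≈ 0.550.

θ̂_MAP = 0.550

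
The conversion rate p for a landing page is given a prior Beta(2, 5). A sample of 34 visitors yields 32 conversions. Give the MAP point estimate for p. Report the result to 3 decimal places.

p̂_MAP = 0.846

Prior: Beta(2, 5).
Data: 32 successes in 34 trials. The binomial likelihood contributes p^32(1−p)^2, so the posterior is Beta(2+32, 5+2) = Beta(34, 7).
For Beta(a, b) with a, b > 1 the mode is (a−1)/(a+b−2) = 33/39 ≈ 0.846.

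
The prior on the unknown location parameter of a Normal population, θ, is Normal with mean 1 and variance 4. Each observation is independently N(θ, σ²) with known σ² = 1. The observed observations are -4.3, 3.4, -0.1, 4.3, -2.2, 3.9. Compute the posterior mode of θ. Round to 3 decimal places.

n = 6; x̄ = ((-4.3) + 3.4 + (-0.1) + 4.3 + (-2.2) + 3.9)/6 = 5/6 = 5/6 ≈ 0.8333.
For a Normal prior and Normal likelihood with known variance, the posterior is Normal; its mode equals its mean, the precision-weighted average.
Prior precision 1/σ₀² = 1/4 = 0.25; data precision n/σ² = 6/1 = 6.
θ̂ = (0.25·1 + 6·(5/6)) / (0.25 + 6) = 5.25/6.25 = 0.840.

θ̂_MAP = 0.840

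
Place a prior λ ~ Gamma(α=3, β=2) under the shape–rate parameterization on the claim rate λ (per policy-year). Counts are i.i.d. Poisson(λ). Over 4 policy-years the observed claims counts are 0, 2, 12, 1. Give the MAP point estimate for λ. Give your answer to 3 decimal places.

λ̂_MAP = 2.833

Σxᵢ = 0+2+12+1 = 15, with n = 4.
Posterior ∝ λ^2e^(−2λ) · λ^15e^(−4λ) = λ^17e^(−6λ), i.e. Gamma(shape=18, rate=6).
The mode of a Gamma(a, b) with a ≥ 1 (shape–rate) is (a−1)/b = 17/6 ≈ 2.833.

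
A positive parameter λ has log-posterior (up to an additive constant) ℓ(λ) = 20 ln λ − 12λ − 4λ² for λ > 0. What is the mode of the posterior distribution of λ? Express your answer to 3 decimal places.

ℓ'(λ) = 20/λ − 12 − 8λ. Setting this to zero and multiplying by λ: 8λ² + 12λ − 20 = 0.
λ = (−12 + √(12² + 4·8·20)) / (2·8) = (−12 + √784) / 16 = (−12 + 28)/16 = 1.
ℓ''(λ) = −20/λ² − 8 < 0, confirming a maximum.

λ̂_MAP = 1.000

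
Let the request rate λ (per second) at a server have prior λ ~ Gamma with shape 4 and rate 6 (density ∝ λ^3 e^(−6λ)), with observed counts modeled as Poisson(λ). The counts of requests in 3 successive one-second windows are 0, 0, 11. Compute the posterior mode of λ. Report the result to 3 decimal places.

λ̂_MAP = 1.556

Σxᵢ = 0+0+11 = 11, with n = 3.
Posterior ∝ λ^3e^(−6λ) · λ^11e^(−3λ) = λ^14e^(−9λ), i.e. Gamma(shape=15, rate=9).
The mode of a Gamma(a, b) with a ≥ 1 (shape–rate) is (a−1)/b = 14/9 ≈ 1.556.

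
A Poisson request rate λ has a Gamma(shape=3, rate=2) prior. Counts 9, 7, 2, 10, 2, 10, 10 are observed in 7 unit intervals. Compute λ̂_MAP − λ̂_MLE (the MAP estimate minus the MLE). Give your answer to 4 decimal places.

MAP − MLE = -1.3651

Σxᵢ = 50. Posterior is Gamma(53, 9); MAP = (53−1)/9 = 52/9 ≈ 5.77778.
MLE = x̄ = 50/7 ≈ 7.14286.
Difference = 52/9 − 50/7 = -86/63 ≈ -1.3651.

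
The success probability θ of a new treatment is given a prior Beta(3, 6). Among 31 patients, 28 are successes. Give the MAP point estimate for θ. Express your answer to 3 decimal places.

θ̂_MAP = 0.789

Prior: Beta(3, 6).
Data: 28 successes in 31 trials. The binomial likelihood contributes θ^28(1−θ)^3, so the posterior is Beta(3+28, 6+3) = Beta(31, 9).
For Beta(a, b) with a, b > 1 the mode is (a−1)/(a+b−2) = 30/38 ≈ 0.789.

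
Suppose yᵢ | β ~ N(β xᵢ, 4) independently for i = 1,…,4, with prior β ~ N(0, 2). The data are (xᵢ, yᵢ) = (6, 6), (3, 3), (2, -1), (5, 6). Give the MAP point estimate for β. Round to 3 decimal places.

log p(β | y) = −Σ(yᵢ − βxᵢ)²/(2·4) − β²/(2·2) + const.
Setting the derivative to zero: Σxᵢ(yᵢ − βxᵢ)/4 − β/2 = 0, so β = Σxᵢyᵢ / (Σxᵢ² + σ²/τ²).
Σxᵢyᵢ = 6·6 + 3·3 + 2·(-1) + 5·6 = 73; Σxᵢ² = 74; σ²/τ² = 2.
β̂_MAP = 73 / (74 + 2) = 73/76 ≈ 0.961.

β̂_MAP = 0.961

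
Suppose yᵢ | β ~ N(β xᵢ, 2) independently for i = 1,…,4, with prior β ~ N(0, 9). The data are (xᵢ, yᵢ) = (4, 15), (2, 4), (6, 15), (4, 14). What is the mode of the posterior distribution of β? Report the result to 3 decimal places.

log p(β | y) = −Σ(yᵢ − βxᵢ)²/(2·2) − β²/(2·9) + const.
Setting the derivative to zero: Σxᵢ(yᵢ − βxᵢ)/2 − β/9 = 0, so β = Σxᵢyᵢ / (Σxᵢ² + σ²/τ²).
Σxᵢyᵢ = 4·15 + 2·4 + 6·15 + 4·14 = 214; Σxᵢ² = 72; σ²/τ² = 2/9.
β̂_MAP = 214 / (72 + 2/9) = 214/(650/9) = 963/325 ≈ 2.963.

β̂_MAP = 2.963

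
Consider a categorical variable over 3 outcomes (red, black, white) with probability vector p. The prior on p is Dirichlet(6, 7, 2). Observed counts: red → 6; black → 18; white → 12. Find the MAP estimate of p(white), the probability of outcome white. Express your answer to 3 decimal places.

MAP estimate of p(white) = 0.271

The posterior is Dirichlet(αᵢ + nᵢ) = Dirichlet(12, 25, 14).
For a Dirichlet(a₁,…,a_K) with all aᵢ > 1, the mode has j-th component (aⱼ − 1)/(Σaᵢ − K).
Here Σaᵢ = 51 and K = 3, so p(white) = (14 − 1)/(51 − 3) = 13/48 ≈ 0.271.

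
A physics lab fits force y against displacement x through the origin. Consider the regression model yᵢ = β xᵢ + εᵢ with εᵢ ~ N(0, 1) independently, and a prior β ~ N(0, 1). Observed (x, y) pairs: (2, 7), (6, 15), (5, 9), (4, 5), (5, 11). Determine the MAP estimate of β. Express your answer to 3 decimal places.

β̂_MAP = 2.093

log p(β | y) = −Σ(yᵢ − βxᵢ)²/(2·1) − β²/(2·1) + const.
Setting the derivative to zero: Σxᵢ(yᵢ − βxᵢ)/1 − β/1 = 0, so β = Σxᵢyᵢ / (Σxᵢ² + σ²/τ²).
Σxᵢyᵢ = 2·7 + 6·15 + 5·9 + 4·5 + 5·11 = 224; Σxᵢ² = 106; σ²/τ² = 1.
β̂_MAP = 224 / (106 + 1) = 224/107 ≈ 2.093.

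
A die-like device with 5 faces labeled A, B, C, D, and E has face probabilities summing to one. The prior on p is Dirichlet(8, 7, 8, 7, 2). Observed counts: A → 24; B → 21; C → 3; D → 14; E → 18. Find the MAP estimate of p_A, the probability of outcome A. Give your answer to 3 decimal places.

The posterior is Dirichlet(αᵢ + nᵢ) = Dirichlet(32, 28, 11, 21, 20).
For a Dirichlet(a₁,…,a_K) with all aᵢ > 1, the mode has j-th component (aⱼ − 1)/(Σaᵢ − K).
Here Σaᵢ = 112 and K = 5, so p_A = (32 − 1)/(112 − 5) = 31/107 ≈ 0.290.

MAP estimate of p_A = 0.290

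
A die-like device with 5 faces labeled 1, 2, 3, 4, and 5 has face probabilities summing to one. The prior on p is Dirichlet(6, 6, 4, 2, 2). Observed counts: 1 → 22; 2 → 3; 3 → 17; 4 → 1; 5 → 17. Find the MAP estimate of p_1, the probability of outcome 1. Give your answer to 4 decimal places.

MAP estimate: 0.3600

The posterior is Dirichlet(αᵢ + nᵢ) = Dirichlet(28, 9, 21, 3, 19).
For a Dirichlet(a₁,…,a_K) with all aᵢ > 1, the mode has j-th component (aⱼ − 1)/(Σaᵢ − K).
Here Σaᵢ = 80 and K = 5, so p_1 = (28 − 1)/(80 − 5) = 27/75 ≈ 0.3600.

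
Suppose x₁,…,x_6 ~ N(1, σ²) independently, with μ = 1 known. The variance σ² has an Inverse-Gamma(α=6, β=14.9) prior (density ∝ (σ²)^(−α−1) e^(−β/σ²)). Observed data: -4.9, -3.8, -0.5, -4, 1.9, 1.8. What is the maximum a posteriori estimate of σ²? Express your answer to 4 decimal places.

Sum of squared deviations about the known mean: SS = (-4.9−1)² + (-3.8−1)² + (-0.5−1)² + (-4−1)² + (1.9−1)² + (1.8−1)² = 86.55.
The Normal likelihood contributes (σ²)^(−n/2) exp(−SS/(2σ²)), so the posterior is Inverse-Gamma(α + n/2, β + SS/2) = Inverse-Gamma(9, 58.175).
The mode of Inverse-Gamma(a, b) is b/(a+1) = 58.175/10 ≈ 5.8175.

σ̂²_MAP = 5.8175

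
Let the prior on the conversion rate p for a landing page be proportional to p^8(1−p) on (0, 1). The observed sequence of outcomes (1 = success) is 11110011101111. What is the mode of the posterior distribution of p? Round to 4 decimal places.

p̂_MAP = 0.8261

The prior density ∝ p^8(1−p)^1 is the kernel of Beta(9, 2).
Data: 11 successes in 14 trials (from the sequence). The binomial likelihood contributes p^11(1−p)^3, so the posterior is Beta(9+11, 2+3) = Beta(20, 5).
For Beta(a, b) with a, b > 1 the mode is (a−1)/(a+b−2) = 19/23 ≈ 0.8261.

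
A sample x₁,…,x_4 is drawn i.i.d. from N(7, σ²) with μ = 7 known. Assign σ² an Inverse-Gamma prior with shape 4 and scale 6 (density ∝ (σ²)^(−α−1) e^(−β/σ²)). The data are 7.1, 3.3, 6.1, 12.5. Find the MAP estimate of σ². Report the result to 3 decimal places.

Sum of squared deviations about the known mean: SS = (7.1−7)² + (3.3−7)² + (6.1−7)² + (12.5−7)² = 44.76.
The Normal likelihood contributes (σ²)^(−n/2) exp(−SS/(2σ²)), so the posterior is Inverse-Gamma(α + n/2, β + SS/2) = Inverse-Gamma(6, 28.38).
The mode of Inverse-Gamma(a, b) is b/(a+1) = 28.38/7 ≈ 4.054.

σ̂²_MAP = 4.054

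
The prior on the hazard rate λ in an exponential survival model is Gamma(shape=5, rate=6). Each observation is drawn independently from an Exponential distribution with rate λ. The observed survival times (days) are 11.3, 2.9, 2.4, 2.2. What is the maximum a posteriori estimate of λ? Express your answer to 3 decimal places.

The Exponential(rate=λ) likelihood is ∝ λ^n e^(−λΣtᵢ). Here n = 4 and Σtᵢ = 11.3 + 2.9 + 2.4 + 2.2 = 18.8.
Posterior ∝ λ^4e^(−6λ) · λ^4e^(−18.8λ) = λ^8e^(−24.8λ), i.e. Gamma(9, 24.8).
Mode = (a−1)/b = 8/24.8 ≈ 0.323.

λ̂_MAP = 0.323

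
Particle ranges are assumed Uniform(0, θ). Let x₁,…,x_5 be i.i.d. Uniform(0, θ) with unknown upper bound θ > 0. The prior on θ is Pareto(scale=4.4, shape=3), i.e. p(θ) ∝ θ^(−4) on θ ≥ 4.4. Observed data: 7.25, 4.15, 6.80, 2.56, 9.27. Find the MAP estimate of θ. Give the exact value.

θ̂_MAP = 9.27

The Uniform(0, θ) likelihood is θ^(−n) for θ ≥ max(xᵢ), zero otherwise. Here max(xᵢ) = 9.27.
Posterior ∝ θ^(−4) · θ^(−5) = θ^(−9) on θ ≥ max(4.4, 9.27) = 9.27.
This density is strictly decreasing in θ, so the posterior mode lies at the lower boundary of the support.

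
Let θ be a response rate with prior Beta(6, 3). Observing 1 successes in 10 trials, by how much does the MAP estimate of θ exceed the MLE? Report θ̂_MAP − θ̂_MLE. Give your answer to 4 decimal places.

MAP − MLE = 0.2529

Posterior is Beta(7, 12); MAP = (7−1)/(19−2) = 6/17 ≈ 0.35294.
MLE ignores the prior: θ̂_MLE = k/n = 1/10 ≈ 0.10000.
Difference = 6/17 − 1/10 = 43/170 ≈ 0.2529.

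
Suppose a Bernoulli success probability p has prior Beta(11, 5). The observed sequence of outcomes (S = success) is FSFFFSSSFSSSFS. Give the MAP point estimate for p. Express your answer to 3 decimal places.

Prior: Beta(11, 5).
Data: 8 successes in 14 trials (from the sequence). The binomial likelihood contributes p^8(1−p)^6, so the posterior is Beta(11+8, 5+6) = Beta(19, 11).
For Beta(a, b) with a, b > 1 the mode is (a−1)/(a+b−2) = 18/28 ≈ 0.643.

p̂_MAP = 0.643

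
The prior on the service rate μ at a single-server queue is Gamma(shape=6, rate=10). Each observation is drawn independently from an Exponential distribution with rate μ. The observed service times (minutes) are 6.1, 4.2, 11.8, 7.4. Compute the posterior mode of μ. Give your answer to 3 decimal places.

The Exponential(rate=μ) likelihood is ∝ μ^n e^(−μΣtᵢ). Here n = 4 and Σtᵢ = 6.1 + 4.2 + 11.8 + 7.4 = 29.5.
Posterior ∝ μ^5e^(−10μ) · μ^4e^(−29.5μ) = μ^9e^(−39.5μ), i.e. Gamma(10, 39.5).
Mode = (a−1)/b = 9/39.5 ≈ 0.228.

μ̂_MAP = 0.228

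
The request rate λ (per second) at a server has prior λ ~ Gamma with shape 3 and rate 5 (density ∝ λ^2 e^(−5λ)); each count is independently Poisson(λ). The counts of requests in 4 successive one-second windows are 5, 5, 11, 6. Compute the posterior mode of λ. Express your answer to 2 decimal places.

Σxᵢ = 5+5+11+6 = 27, with n = 4.
Posterior ∝ λ^2e^(−5λ) · λ^27e^(−4λ) = λ^29e^(−9λ), i.e. Gamma(shape=30, rate=9).
The mode of a Gamma(a, b) with a ≥ 1 (shape–rate) is (a−1)/b = 29/9 ≈ 3.22.

λ̂_MAP = 3.22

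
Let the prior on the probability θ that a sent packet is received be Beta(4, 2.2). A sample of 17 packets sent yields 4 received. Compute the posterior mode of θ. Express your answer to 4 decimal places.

θ̂_MAP = 0.3302

Prior: Beta(4, 2.2).
Data: 4 successes in 17 trials. The binomial likelihood contributes θ^4(1−θ)^13, so the posterior is Beta(4+4, 2.2+13) = Beta(8, 15.2).
For Beta(a, b) with a, b > 1 the mode is (a−1)/(a+b−2) = 7/21.2 ≈ 0.3302.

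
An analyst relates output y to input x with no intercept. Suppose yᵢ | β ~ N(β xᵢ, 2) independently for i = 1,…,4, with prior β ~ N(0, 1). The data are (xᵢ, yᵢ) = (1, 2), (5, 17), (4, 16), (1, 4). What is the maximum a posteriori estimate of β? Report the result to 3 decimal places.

log p(β | y) = −Σ(yᵢ − βxᵢ)²/(2·2) − β²/(2·1) + const.
Setting the derivative to zero: Σxᵢ(yᵢ − βxᵢ)/2 − β/1 = 0, so β = Σxᵢyᵢ / (Σxᵢ² + σ²/τ²).
Σxᵢyᵢ = 1·2 + 5·17 + 4·16 + 1·4 = 155; Σxᵢ² = 43; σ²/τ² = 2.
β̂_MAP = 155 / (43 + 2) = 155/45 ≈ 3.444.

β̂_MAP = 3.444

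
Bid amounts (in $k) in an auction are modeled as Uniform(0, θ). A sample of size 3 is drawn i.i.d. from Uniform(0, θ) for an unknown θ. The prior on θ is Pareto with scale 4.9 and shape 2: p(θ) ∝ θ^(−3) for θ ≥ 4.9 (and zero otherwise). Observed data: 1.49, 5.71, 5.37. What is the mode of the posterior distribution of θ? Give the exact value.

θ̂_MAP = 5.71

The Uniform(0, θ) likelihood is θ^(−n) for θ ≥ max(xᵢ), zero otherwise. Here max(xᵢ) = 5.71.
Posterior ∝ θ^(−3) · θ^(−3) = θ^(−6) on θ ≥ max(4.9, 5.71) = 5.71.
This density is strictly decreasing in θ, so the posterior mode lies at the lower boundary of the support.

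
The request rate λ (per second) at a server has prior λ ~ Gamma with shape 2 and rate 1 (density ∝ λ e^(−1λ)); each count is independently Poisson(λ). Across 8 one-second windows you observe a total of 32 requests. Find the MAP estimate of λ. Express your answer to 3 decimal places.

Σxᵢ = 32, n = 8.
Posterior ∝ λe^(−1λ) · λ^32e^(−8λ) = λ^33e^(−9λ), i.e. Gamma(shape=34, rate=9).
The mode of a Gamma(a, b) with a ≥ 1 (shape–rate) is (a−1)/b = 33/9 ≈ 3.667.

λ̂_MAP = 3.667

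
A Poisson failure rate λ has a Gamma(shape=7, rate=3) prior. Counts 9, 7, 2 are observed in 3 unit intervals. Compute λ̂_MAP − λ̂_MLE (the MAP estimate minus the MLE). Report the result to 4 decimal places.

Σxᵢ = 18. Posterior is Gamma(25, 6); MAP = (25−1)/6 = 24/6 ≈ 4.00000.
MLE = x̄ = 18/3 ≈ 6.00000.
Difference = 24/6 − 18/3 = -2 ≈ -2.0000.

MAP − MLE = -2.0000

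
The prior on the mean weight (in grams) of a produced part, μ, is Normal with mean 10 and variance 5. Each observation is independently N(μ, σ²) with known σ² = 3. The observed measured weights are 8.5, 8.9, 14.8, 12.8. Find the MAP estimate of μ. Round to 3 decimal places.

n = 4; x̄ = (8.5 + 8.9 + 14.8 + 12.8)/4 = 45/4 = 11.25.
For a Normal prior and Normal likelihood with known variance, the posterior is Normal; its mode equals its mean, the precision-weighted average.
Prior precision 1/σ₀² = 1/5 = 0.2; data precision n/σ² = 4/3.
μ̂ = (0.2·10 + (4/3)·11.25) / (0.2 + 4/3) = 17/(23/15) = 255/23 ≈ 11.087.

μ̂_MAP = 11.087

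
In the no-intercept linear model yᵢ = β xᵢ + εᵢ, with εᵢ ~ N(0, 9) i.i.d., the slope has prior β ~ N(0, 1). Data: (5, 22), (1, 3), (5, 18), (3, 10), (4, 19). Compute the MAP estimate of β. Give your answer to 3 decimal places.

log p(β | y) = −Σ(yᵢ − βxᵢ)²/(2·9) − β²/(2·1) + const.
Setting the derivative to zero: Σxᵢ(yᵢ − βxᵢ)/9 − β/1 = 0, so β = Σxᵢyᵢ / (Σxᵢ² + σ²/τ²).
Σxᵢyᵢ = 5·22 + 1·3 + 5·18 + 3·10 + 4·19 = 309; Σxᵢ² = 76; σ²/τ² = 9.
β̂_MAP = 309 / (76 + 9) = 309/85 ≈ 3.635.

β̂_MAP = 3.635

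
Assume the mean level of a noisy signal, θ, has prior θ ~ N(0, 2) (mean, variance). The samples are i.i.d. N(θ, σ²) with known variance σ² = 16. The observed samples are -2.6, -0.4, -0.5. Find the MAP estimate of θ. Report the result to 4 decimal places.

n = 3; x̄ = ((-2.6) + (-0.4) + (-0.5))/3 = -3.5/3 = -7/6 ≈ -1.1667.
For a Normal prior and Normal likelihood with known variance, the posterior is Normal; its mode equals its mean, the precision-weighted average.
Prior precision 1/σ₀² = 1/2 = 0.5; data precision n/σ² = 3/16 = 0.1875.
θ̂ = (0.5·0 + 0.1875·(-7/6)) / (0.5 + 0.1875) = (-0.21875)/0.6875 = -7/22 ≈ -0.3182.

θ̂_MAP = -0.3182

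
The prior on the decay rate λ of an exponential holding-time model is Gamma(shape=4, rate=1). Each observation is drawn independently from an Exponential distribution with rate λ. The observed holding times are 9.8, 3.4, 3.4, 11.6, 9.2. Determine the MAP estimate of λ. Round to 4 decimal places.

The Exponential(rate=λ) likelihood is ∝ λ^n e^(−λΣtᵢ). Here n = 5 and Σtᵢ = 9.8 + 3.4 + 3.4 + 11.6 + 9.2 = 37.4.
Posterior ∝ λ^3e^(−1λ) · λ^5e^(−37.4λ) = λ^8e^(−38.4λ), i.e. Gamma(9, 38.4).
Mode = (a−1)/b = 8/38.4 ≈ 0.2083.

λ̂_MAP = 0.2083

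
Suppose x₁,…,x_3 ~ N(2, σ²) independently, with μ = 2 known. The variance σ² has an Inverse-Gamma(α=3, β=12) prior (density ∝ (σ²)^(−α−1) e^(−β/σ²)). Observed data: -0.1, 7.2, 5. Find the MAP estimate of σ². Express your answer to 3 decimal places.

σ̂²_MAP = 5.859

Sum of squared deviations about the known mean: SS = (-0.1−2)² + (7.2−2)² + (5−2)² = 40.45.
The Normal likelihood contributes (σ²)^(−n/2) exp(−SS/(2σ²)), so the posterior is Inverse-Gamma(α + n/2, β + SS/2) = Inverse-Gamma(4.5, 32.225).
The mode of Inverse-Gamma(a, b) is b/(a+1) = 32.225/5.5 ≈ 5.859.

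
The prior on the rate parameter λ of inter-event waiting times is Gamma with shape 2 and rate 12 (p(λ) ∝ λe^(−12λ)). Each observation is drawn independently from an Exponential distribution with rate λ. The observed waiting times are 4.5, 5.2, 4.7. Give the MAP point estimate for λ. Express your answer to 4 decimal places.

The Exponential(rate=λ) likelihood is ∝ λ^n e^(−λΣtᵢ). Here n = 3 and Σtᵢ = 4.5 + 5.2 + 4.7 = 14.4.
Posterior ∝ λe^(−12λ) · λ^3e^(−14.4λ) = λ^4e^(−26.4λ), i.e. Gamma(5, 26.4).
Mode = (a−1)/b = 4/26.4 ≈ 0.1515.

λ̂_MAP = 0.1515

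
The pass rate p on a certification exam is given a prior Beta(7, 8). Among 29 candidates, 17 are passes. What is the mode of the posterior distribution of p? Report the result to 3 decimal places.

Prior: Beta(7, 8).
Data: 17 successes in 29 trials. The binomial likelihood contributes p^17(1−p)^12, so the posterior is Beta(7+17, 8+12) = Beta(24, 20).
For Beta(a, b) with a, b > 1 the mode is (a−1)/(a+b−2) = 23/42 ≈ 0.548.

p̂_MAP = 0.548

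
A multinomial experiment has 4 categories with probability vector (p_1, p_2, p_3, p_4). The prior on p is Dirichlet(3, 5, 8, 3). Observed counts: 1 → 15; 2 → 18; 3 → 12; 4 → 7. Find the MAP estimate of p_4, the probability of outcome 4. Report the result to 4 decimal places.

MAP estimate: 0.1343

The posterior is Dirichlet(αᵢ + nᵢ) = Dirichlet(18, 23, 20, 10).
For a Dirichlet(a₁,…,a_K) with all aᵢ > 1, the mode has j-th component (aⱼ − 1)/(Σaᵢ − K).
Here Σaᵢ = 71 and K = 4, so p_4 = (10 − 1)/(71 − 4) = 9/67 ≈ 0.1343.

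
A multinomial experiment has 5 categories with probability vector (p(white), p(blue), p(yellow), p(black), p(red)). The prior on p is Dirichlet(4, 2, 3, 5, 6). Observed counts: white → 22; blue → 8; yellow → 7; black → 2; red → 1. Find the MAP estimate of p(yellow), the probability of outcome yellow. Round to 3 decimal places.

The posterior is Dirichlet(αᵢ + nᵢ) = Dirichlet(26, 10, 10, 7, 7).
For a Dirichlet(a₁,…,a_K) with all aᵢ > 1, the mode has j-th component (aⱼ − 1)/(Σaᵢ − K).
Here Σaᵢ = 60 and K = 5, so p(yellow) = (10 − 1)/(60 − 5) = 9/55 ≈ 0.164.

MAP estimate of p(yellow) = 0.164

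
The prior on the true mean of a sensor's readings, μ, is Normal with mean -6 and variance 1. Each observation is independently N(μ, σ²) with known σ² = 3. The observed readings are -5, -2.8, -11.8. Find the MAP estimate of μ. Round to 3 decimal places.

μ̂_MAP = -6.267

n = 3; x̄ = ((-5) + (-2.8) + (-11.8))/3 = -19.6/3 = -98/15 ≈ -6.5333.
For a Normal prior and Normal likelihood with known variance, the posterior is Normal; its mode equals its mean, the precision-weighted average.
Prior precision 1/σ₀² = 1/1 = 1; data precision n/σ² = 3/3 = 1.
μ̂ = (1·(-6) + 1·(-98/15)) / (1 + 1) = (-188/15)/2 = -94/15 ≈ -6.267.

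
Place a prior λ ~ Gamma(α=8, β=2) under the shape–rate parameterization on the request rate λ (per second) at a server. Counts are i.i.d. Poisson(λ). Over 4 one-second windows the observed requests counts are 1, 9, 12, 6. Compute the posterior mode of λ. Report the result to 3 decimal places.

λ̂_MAP = 5.833

Σxᵢ = 1+9+12+6 = 28, with n = 4.
Posterior ∝ λ^7e^(−2λ) · λ^28e^(−4λ) = λ^35e^(−6λ), i.e. Gamma(shape=36, rate=6).
The mode of a Gamma(a, b) with a ≥ 1 (shape–rate) is (a−1)/b = 35/6 ≈ 5.833.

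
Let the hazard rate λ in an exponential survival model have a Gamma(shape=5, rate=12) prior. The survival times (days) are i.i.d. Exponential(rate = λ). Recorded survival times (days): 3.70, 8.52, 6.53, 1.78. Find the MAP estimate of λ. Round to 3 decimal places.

The Exponential(rate=λ) likelihood is ∝ λ^n e^(−λΣtᵢ). Here n = 4 and Σtᵢ = 3.70 + 8.52 + 6.53 + 1.78 = 20.53.
Posterior ∝ λ^4e^(−12λ) · λ^4e^(−20.53λ) = λ^8e^(−32.53λ), i.e. Gamma(9, 32.53).
Mode = (a−1)/b = 8/32.53 ≈ 0.246.

λ̂_MAP = 0.246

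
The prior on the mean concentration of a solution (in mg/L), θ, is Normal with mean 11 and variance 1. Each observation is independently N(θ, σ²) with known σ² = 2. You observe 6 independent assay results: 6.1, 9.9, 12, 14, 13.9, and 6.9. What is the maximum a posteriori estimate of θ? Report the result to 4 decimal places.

n = 6; x̄ = (6.1 + 9.9 + 12 + 14 + 13.9 + 6.9)/6 = 62.8/6 = 157/15 ≈ 10.4667.
For a Normal prior and Normal likelihood with known variance, the posterior is Normal; its mode equals its mean, the precision-weighted average.
Prior precision 1/σ₀² = 1/1 = 1; data precision n/σ² = 6/2 = 3.
θ̂ = (1·11 + 3·(157/15)) / (1 + 3) = 42.4/4 = 10.6000.

θ̂_MAP = 10.6000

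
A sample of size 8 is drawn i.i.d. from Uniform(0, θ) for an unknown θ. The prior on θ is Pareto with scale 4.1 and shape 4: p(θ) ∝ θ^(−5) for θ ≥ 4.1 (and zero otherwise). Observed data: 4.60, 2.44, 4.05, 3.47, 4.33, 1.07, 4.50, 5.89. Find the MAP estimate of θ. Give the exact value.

θ̂_MAP = 5.89

The Uniform(0, θ) likelihood is θ^(−n) for θ ≥ max(xᵢ), zero otherwise. Here max(xᵢ) = 5.89.
Posterior ∝ θ^(−5) · θ^(−8) = θ^(−13) on θ ≥ max(4.1, 5.89) = 5.89.
This density is strictly decreasing in θ, so the posterior mode lies at the lower boundary of the support.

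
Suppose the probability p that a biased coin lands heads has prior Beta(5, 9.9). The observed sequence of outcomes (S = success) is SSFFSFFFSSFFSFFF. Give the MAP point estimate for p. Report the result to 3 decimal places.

Prior: Beta(5, 9.9).
Data: 6 successes in 16 trials (from the sequence). The binomial likelihood contributes p^6(1−p)^10, so the posterior is Beta(5+6, 9.9+10) = Beta(11, 19.9).
For Beta(a, b) with a, b > 1 the mode is (a−1)/(a+b−2) = 10/28.9 ≈ 0.346.

p̂_MAP = 0.346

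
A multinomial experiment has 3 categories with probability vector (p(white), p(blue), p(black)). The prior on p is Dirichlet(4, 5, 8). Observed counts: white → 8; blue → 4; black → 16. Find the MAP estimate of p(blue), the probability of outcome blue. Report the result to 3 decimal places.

MAP estimate of p(blue) = 0.190

The posterior is Dirichlet(αᵢ + nᵢ) = Dirichlet(12, 9, 24).
For a Dirichlet(a₁,…,a_K) with all aᵢ > 1, the mode has j-th component (aⱼ − 1)/(Σaᵢ − K).
Here Σaᵢ = 45 and K = 3, so p(blue) = (9 − 1)/(45 − 3) = 8/42 ≈ 0.190.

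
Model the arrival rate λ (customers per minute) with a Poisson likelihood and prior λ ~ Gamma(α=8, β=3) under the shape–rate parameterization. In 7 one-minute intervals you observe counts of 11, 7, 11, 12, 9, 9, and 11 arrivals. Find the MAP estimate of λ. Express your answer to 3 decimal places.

λ̂_MAP = 7.700

Σxᵢ = 11+7+11+12+9+9+11 = 70, with n = 7.
Posterior ∝ λ^7e^(−3λ) · λ^70e^(−7λ) = λ^77e^(−10λ), i.e. Gamma(shape=78, rate=10).
The mode of a Gamma(a, b) with a ≥ 1 (shape–rate) is (a−1)/b = 77/10 ≈ 7.700.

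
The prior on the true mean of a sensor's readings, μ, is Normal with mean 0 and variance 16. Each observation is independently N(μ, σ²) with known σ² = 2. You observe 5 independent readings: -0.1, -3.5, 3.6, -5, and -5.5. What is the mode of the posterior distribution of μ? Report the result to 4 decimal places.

μ̂_MAP = -2.0488

n = 5; x̄ = ((-0.1) + (-3.5) + 3.6 + (-5) + (-5.5))/5 = -10.5/5 = -2.1.
For a Normal prior and Normal likelihood with known variance, the posterior is Normal; its mode equals its mean, the precision-weighted average.
Prior precision 1/σ₀² = 1/16 = 0.0625; data precision n/σ² = 5/2 = 2.5.
μ̂ = (0.0625·0 + 2.5·(-2.1)) / (0.0625 + 2.5) = (-5.25)/2.5625 = -84/41 ≈ -2.0488.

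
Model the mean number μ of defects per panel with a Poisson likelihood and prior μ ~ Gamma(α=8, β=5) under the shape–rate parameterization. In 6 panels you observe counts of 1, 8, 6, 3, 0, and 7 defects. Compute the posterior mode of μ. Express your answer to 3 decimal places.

Σxᵢ = 1+8+6+3+0+7 = 25, with n = 6.
Posterior ∝ μ^7e^(−5μ) · μ^25e^(−6μ) = μ^32e^(−11μ), i.e. Gamma(shape=33, rate=11).
The mode of a Gamma(a, b) with a ≥ 1 (shape–rate) is (a−1)/b = 32/11 ≈ 2.909.

μ̂_MAP = 2.909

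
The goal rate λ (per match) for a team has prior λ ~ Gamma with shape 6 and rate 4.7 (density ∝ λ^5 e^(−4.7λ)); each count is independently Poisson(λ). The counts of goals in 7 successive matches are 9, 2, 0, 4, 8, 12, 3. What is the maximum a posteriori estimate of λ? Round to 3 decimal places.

λ̂_MAP = 3.675

Σxᵢ = 9+2+0+4+8+12+3 = 38, with n = 7.
Posterior ∝ λ^5e^(−4.7λ) · λ^38e^(−7λ) = λ^43e^(−11.7λ), i.e. Gamma(shape=44, rate=11.7).
The mode of a Gamma(a, b) with a ≥ 1 (shape–rate) is (a−1)/b = 43/11.7 ≈ 3.675.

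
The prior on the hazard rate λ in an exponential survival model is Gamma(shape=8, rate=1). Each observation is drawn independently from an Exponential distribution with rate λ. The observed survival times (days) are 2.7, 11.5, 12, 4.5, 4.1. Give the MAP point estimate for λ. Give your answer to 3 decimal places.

The Exponential(rate=λ) likelihood is ∝ λ^n e^(−λΣtᵢ). Here n = 5 and Σtᵢ = 2.7 + 11.5 + 12 + 4.5 + 4.1 = 34.8.
Posterior ∝ λ^7e^(−1λ) · λ^5e^(−34.8λ) = λ^12e^(−35.8λ), i.e. Gamma(13, 35.8).
Mode = (a−1)/b = 12/35.8 ≈ 0.335.

λ̂_MAP = 0.335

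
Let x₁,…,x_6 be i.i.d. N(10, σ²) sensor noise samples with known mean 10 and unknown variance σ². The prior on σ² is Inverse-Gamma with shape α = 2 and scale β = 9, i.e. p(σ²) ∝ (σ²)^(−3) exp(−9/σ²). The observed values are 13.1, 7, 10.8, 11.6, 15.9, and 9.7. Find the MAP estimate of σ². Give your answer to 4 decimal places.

Sum of squared deviations about the known mean: SS = (13.1−10)² + (7−10)² + (10.8−10)² + (11.6−10)² + (15.9−10)² + (9.7−10)² = 56.71.
The Normal likelihood contributes (σ²)^(−n/2) exp(−SS/(2σ²)), so the posterior is Inverse-Gamma(α + n/2, β + SS/2) = Inverse-Gamma(5, 37.355).
The mode of Inverse-Gamma(a, b) is b/(a+1) = 37.355/6 ≈ 6.2258.

σ̂²_MAP = 6.2258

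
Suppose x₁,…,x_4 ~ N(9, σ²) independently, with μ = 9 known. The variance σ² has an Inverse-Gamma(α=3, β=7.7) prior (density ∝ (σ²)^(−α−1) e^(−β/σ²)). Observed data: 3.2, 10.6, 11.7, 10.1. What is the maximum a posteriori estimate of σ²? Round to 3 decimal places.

Sum of squared deviations about the known mean: SS = (3.2−9)² + (10.6−9)² + (11.7−9)² + (10.1−9)² = 44.7.
The Normal likelihood contributes (σ²)^(−n/2) exp(−SS/(2σ²)), so the posterior is Inverse-Gamma(α + n/2, β + SS/2) = Inverse-Gamma(5, 30.05).
The mode of Inverse-Gamma(a, b) is b/(a+1) = 30.05/6 ≈ 5.008.

σ̂²_MAP = 5.008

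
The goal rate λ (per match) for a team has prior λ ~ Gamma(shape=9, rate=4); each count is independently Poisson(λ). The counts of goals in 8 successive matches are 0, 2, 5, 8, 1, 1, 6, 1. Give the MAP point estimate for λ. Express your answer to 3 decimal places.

Σxᵢ = 0+2+5+8+1+1+6+1 = 24, with n = 8.
Posterior ∝ λ^8e^(−4λ) · λ^24e^(−8λ) = λ^32e^(−12λ), i.e. Gamma(shape=33, rate=12).
The mode of a Gamma(a, b) with a ≥ 1 (shape–rate) is (a−1)/b = 32/12 ≈ 2.667.

λ̂_MAP = 2.667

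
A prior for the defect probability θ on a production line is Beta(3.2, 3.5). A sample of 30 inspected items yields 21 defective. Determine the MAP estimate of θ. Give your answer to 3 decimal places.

Prior: Beta(3.2, 3.5).
Data: 21 successes in 30 trials. The binomial likelihood contributes θ^21(1−θ)^9, so the posterior is Beta(3.2+21, 3.5+9) = Beta(24.2, 12.5).
For Beta(a, b) with a, b > 1 the mode is (a−1)/(a+b−2) = 23.2/34.7 ≈ 0.669.

θ̂_MAP = 0.669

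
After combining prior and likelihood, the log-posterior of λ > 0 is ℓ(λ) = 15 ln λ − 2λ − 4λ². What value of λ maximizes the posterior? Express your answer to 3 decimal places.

ℓ'(λ) = 15/λ − 2 − 8λ. Setting this to zero and multiplying by λ: 8λ² + 2λ − 15 = 0.
λ = (−2 + √(2² + 4·8·15)) / (2·8) = (−2 + √484) / 16 = (−2 + 22)/16 = 5/4.
ℓ''(λ) = −15/λ² − 8 < 0, confirming a maximum.

λ̂_MAP = 1.250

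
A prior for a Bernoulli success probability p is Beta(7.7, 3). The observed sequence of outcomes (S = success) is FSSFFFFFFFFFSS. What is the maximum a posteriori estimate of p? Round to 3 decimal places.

Prior: Beta(7.7, 3).
Data: 4 successes in 14 trials (from the sequence). The binomial likelihood contributes p^4(1−p)^10, so the posterior is Beta(7.7+4, 3+10) = Beta(11.7, 13).
For Beta(a, b) with a, b > 1 the mode is (a−1)/(a+b−2) = 10.7/22.7 ≈ 0.471.

p̂_MAP = 0.471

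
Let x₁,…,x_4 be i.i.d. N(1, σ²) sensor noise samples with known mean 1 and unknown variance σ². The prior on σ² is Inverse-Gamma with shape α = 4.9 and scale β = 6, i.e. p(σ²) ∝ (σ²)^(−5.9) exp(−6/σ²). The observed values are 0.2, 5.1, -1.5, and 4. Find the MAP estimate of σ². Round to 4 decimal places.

Sum of squared deviations about the known mean: SS = (0.2−1)² + (5.1−1)² + (-1.5−1)² + (4−1)² = 32.7.
The Normal likelihood contributes (σ²)^(−n/2) exp(−SS/(2σ²)), so the posterior is Inverse-Gamma(α + n/2, β + SS/2) = Inverse-Gamma(6.9, 22.35).
The mode of Inverse-Gamma(a, b) is b/(a+1) = 22.35/7.9 ≈ 2.8291.

σ̂²_MAP = 2.8291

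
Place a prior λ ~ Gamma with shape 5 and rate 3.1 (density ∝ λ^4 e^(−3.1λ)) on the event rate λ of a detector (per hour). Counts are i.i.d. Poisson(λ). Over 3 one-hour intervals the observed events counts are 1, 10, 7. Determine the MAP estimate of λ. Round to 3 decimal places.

Σxᵢ = 1+10+7 = 18, with n = 3.
Posterior ∝ λ^4e^(−3.1λ) · λ^18e^(−3λ) = λ^22e^(−6.1λ), i.e. Gamma(shape=23, rate=6.1).
The mode of a Gamma(a, b) with a ≥ 1 (shape–rate) is (a−1)/b = 22/6.1 ≈ 3.607.

λ̂_MAP = 3.607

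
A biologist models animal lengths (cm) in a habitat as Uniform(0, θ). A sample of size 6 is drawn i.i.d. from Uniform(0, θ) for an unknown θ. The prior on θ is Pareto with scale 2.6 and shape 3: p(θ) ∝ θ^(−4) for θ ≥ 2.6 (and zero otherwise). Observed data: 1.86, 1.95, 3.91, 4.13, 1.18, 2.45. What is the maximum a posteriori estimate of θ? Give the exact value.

The Uniform(0, θ) likelihood is θ^(−n) for θ ≥ max(xᵢ), zero otherwise. Here max(xᵢ) = 4.13.
Posterior ∝ θ^(−4) · θ^(−6) = θ^(−10) on θ ≥ max(2.6, 4.13) = 4.13.
This density is strictly decreasing in θ, so the posterior mode lies at the lower boundary of the support.

θ̂_MAP = 4.13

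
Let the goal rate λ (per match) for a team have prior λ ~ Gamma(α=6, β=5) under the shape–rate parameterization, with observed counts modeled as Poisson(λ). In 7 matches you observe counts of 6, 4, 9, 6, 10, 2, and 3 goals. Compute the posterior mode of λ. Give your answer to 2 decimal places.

λ̂_MAP = 3.75

Σxᵢ = 6+4+9+6+10+2+3 = 40, with n = 7.
Posterior ∝ λ^5e^(−5λ) · λ^40e^(−7λ) = λ^45e^(−12λ), i.e. Gamma(shape=46, rate=12).
The mode of a Gamma(a, b) with a ≥ 1 (shape–rate) is (a−1)/b = 45/12 ≈ 3.75.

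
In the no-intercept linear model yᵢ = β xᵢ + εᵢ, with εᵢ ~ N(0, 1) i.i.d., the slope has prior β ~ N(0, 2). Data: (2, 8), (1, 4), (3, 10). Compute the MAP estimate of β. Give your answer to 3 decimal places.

β̂_MAP = 3.448

log p(β | y) = −Σ(yᵢ − βxᵢ)²/(2·1) − β²/(2·2) + const.
Setting the derivative to zero: Σxᵢ(yᵢ − βxᵢ)/1 − β/2 = 0, so β = Σxᵢyᵢ / (Σxᵢ² + σ²/τ²).
Σxᵢyᵢ = 2·8 + 1·4 + 3·10 = 50; Σxᵢ² = 14; σ²/τ² = 0.5.
β̂_MAP = 50 / (14 + 0.5) = 50/14.5 ≈ 3.448.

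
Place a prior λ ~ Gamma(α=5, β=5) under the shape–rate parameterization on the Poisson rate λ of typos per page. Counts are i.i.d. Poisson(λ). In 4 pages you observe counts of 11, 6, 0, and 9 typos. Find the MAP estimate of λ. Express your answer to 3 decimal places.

λ̂_MAP = 3.333

Σxᵢ = 11+6+0+9 = 26, with n = 4.
Posterior ∝ λ^4e^(−5λ) · λ^26e^(−4λ) = λ^30e^(−9λ), i.e. Gamma(shape=31, rate=9).
The mode of a Gamma(a, b) with a ≥ 1 (shape–rate) is (a−1)/b = 30/9 ≈ 3.333.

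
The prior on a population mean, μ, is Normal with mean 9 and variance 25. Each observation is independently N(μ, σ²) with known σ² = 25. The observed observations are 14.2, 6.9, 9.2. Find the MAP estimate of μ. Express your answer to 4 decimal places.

n = 3; x̄ = (14.2 + 6.9 + 9.2)/3 = 30.3/3 = 10.1.
For a Normal prior and Normal likelihood with known variance, the posterior is Normal; its mode equals its mean, the precision-weighted average.
Prior precision 1/σ₀² = 1/25 = 0.04; data precision n/σ² = 3/25 = 0.12.
μ̂ = (0.04·9 + 0.12·10.1) / (0.04 + 0.12) = 1.572/0.16 = 9.8250.

μ̂_MAP = 9.8250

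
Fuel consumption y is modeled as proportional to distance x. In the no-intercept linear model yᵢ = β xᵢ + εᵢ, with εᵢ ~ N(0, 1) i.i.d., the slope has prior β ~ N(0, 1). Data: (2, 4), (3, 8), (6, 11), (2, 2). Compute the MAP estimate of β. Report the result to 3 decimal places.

β̂_MAP = 1.889

log p(β | y) = −Σ(yᵢ − βxᵢ)²/(2·1) − β²/(2·1) + const.
Setting the derivative to zero: Σxᵢ(yᵢ − βxᵢ)/1 − β/1 = 0, so β = Σxᵢyᵢ / (Σxᵢ² + σ²/τ²).
Σxᵢyᵢ = 2·4 + 3·8 + 6·11 + 2·2 = 102; Σxᵢ² = 53; σ²/τ² = 1.
β̂_MAP = 102 / (53 + 1) = 102/54 ≈ 1.889.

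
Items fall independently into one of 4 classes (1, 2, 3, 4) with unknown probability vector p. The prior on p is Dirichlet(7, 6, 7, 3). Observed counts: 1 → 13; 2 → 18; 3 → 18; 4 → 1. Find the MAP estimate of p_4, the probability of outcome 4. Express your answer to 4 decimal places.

MAP estimate: 0.0435

The posterior is Dirichlet(αᵢ + nᵢ) = Dirichlet(20, 24, 25, 4).
For a Dirichlet(a₁,…,a_K) with all aᵢ > 1, the mode has j-th component (aⱼ − 1)/(Σaᵢ − K).
Here Σaᵢ = 73 and K = 4, so p_4 = (4 − 1)/(73 − 4) = 3/69 ≈ 0.0435.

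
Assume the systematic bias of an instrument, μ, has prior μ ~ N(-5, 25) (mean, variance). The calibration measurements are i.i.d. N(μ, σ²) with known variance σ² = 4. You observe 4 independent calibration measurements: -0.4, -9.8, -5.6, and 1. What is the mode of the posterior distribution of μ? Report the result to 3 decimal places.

μ̂_MAP = -3.750

n = 4; x̄ = ((-0.4) + (-9.8) + (-5.6) + 1)/4 = -14.8/4 = -3.7.
For a Normal prior and Normal likelihood with known variance, the posterior is Normal; its mode equals its mean, the precision-weighted average.
Prior precision 1/σ₀² = 1/25 = 0.04; data precision n/σ² = 4/4 = 1.
μ̂ = (0.04·(-5) + 1·(-3.7)) / (0.04 + 1) = (-3.9)/1.04 = -3.750.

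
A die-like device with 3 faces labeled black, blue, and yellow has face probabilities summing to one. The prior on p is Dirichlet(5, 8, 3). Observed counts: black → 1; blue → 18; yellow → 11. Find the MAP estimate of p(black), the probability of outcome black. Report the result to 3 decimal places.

The posterior is Dirichlet(αᵢ + nᵢ) = Dirichlet(6, 26, 14).
For a Dirichlet(a₁,…,a_K) with all aᵢ > 1, the mode has j-th component (aⱼ − 1)/(Σaᵢ − K).
Here Σaᵢ = 46 and K = 3, so p(black) = (6 − 1)/(46 − 3) = 5/43 ≈ 0.116.

MAP estimate of p(black) = 0.116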